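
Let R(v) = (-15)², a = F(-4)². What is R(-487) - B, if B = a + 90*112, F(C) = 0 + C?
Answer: -9871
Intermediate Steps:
F(C) = C
a = 16 (a = (-4)² = 16)
R(v) = 225
B = 10096 (B = 16 + 90*112 = 16 + 10080 = 10096)
R(-487) - B = 225 - 1*10096 = 225 - 10096 = -9871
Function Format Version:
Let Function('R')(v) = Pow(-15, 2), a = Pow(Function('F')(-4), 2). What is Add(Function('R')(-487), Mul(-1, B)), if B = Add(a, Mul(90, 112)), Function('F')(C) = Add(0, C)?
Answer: -9871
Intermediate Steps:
Function('F')(C) = C
a = 16 (a = Pow(-4, 2) = 16)
Function('R')(v) = 225
B = 10096 (B = Add(16, Mul(90, 112)) = Add(16, 10080) = 10096)
Add(Function('R')(-487), Mul(-1, B)) = Add(225, Mul(-1, 10096)) = Add(225, -10096) = -9871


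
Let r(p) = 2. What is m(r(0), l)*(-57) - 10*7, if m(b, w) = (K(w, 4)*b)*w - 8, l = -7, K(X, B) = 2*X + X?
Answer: -16372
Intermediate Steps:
K(X, B) = 3*X
m(b, w) = -8 + 3*b*w² (m(b, w) = ((3*w)*b)*w - 8 = (3*b*w)*w - 8 = 3*b*w² - 8 = -8 + 3*b*w²)
m(r(0), l)*(-57) - 10*7 = (-8 + 3*2*(-7)²)*(-57) - 10*7 = (-8 + 3*2*49)*(-57) - 70 = (-8 + 294)*(-57) - 70 = 286*(-57) - 70 = -16302 - 70 = -16372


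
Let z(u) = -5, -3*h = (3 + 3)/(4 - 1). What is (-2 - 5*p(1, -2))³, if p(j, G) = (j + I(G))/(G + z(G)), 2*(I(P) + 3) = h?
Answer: -1331/27 ≈ -49.296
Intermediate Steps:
h = -⅔ (h = -(3 + 3)/(3*(4 - 1)) = -2/3 = -⅓*2 = -⅔ ≈ -0.66667)
I(P) = -10/3 (I(P) = -3 + (½)*(-⅔) = -3 - ⅓ = -10/3)
p(j, G) = (-10/3 + j)/(-5 + G) (p(j, G) = (j - 10/3)/(G - 5) = (-10/3 + j)/(-5 + G))
(-2 - 5*p(1, -2))³ = (-2 - 5*(-10/3 + 1)/(-5 - 2))³ = (-2 - 5*(-7)/((-7)*3))³ = (-2 - (-5)*(-7)/(7*3))³ = (-2 - 5*⅓)³ = (-2 - 5/3)³ = (-11/3)³ = -1331/27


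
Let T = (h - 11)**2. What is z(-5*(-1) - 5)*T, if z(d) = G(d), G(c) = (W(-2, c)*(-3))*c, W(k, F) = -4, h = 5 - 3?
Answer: 0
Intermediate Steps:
h = 2
G(c) = 12*c (G(c) = (-4*(-3))*c = 12*c)
z(d) = 12*d
T = 81 (T = (2 - 11)**2 = (-9)**2 = 81)
z(-5*(-1) - 5)*T = (12*(-5*(-1) - 5))*81 = (12*(5 - 5))*81 = (12*0)*81 = 0*81 = 0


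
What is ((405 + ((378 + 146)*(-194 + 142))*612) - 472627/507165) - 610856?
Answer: -8766969789082/507165 ≈ -1.7286e+7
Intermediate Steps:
((405 + ((378 + 146)*(-194 + 142))*612) - 472627/507165) - 610856 = ((405 + (524*(-52))*612) - 472627*1/507165) - 610856 = ((405 - 27248*612) - 472627/507165) - 610856 = ((405 - 16675776) - 472627/507165) - 610856 = (-16675371 - 472627/507165) - 610856 = -8457165005842/507165 - 610856 = -8766969789082/507165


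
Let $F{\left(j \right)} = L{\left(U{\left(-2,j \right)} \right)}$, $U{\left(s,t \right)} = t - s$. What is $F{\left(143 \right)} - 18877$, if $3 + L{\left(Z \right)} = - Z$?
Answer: $-19025$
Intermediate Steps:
$L{\left(Z \right)} = -3 - Z$
$F{\left(j \right)} = -5 - j$ ($F{\left(j \right)} = -3 - \left(j - -2\right) = -3 - \left(j + 2\right) = -3 - \left(2 + j\right) = -5 - j$)
$F{\left(143 \right)} - 18877 = \left(-5 - 143\right) - 18877 = -148 - 18877 = -19025$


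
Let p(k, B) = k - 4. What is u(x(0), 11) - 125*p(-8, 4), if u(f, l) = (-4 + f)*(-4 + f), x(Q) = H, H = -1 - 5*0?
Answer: 1525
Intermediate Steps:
H = -1 (H = -1 + 0 = -1)
x(Q) = -1
p(k, B) = -4 + k
u(f, l) = (-4 + f)²
u(x(0), 11) - 125*p(-8, 4) = (-4 - 1)² - 125*(-4 - 8) = (-5)² - 125*(-12) = 25 + 1500 = 1525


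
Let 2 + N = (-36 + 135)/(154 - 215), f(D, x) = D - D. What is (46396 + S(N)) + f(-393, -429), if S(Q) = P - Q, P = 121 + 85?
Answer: 2842943/61 ≈ 46606.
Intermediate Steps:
P = 206
f(D, x) = 0
N = -221/61 (N = -2 + (-36 + 135)/(154 - 215) = -2 + 99/(-61) = -2 + 99*(-1/61) = -2 - 99/61 = -221/61 ≈ -3.6230)
S(Q) = 206 - Q
(46396 + S(N)) + f(-393, -429) = (46396 + (206 - 1*(-221/61))) + 0 = (46396 + (206 + 221/61)) + 0 = (46396 + 12787/61) + 0 = 2842943/61 + 0 = 2842943/61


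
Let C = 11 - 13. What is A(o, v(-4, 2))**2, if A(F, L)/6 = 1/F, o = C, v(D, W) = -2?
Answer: 9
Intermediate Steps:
C = -2
o = -2
A(F, L) = 6/F
A(o, v(-4, 2))**2 = (6/(-2))**2 = (6*(-1/2))**2 = (-3)**2 = 9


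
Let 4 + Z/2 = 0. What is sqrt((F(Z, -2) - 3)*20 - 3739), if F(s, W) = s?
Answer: I*sqrt(3959) ≈ 62.921*I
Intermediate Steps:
Z = -8 (Z = -8 + 2*0 = -8 + 0 = -8)
sqrt((F(Z, -2) - 3)*20 - 3739) = sqrt((-8 - 3)*20 - 3739) = sqrt(-11*20 - 3739) = sqrt(-220 - 3739) = sqrt(-3959) = I*sqrt(3959)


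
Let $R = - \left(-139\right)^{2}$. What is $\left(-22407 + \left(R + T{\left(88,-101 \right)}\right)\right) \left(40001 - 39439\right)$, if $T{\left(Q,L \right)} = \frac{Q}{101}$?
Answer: $- \frac{2368515280}{101} \approx -2.3451 \cdot 10^{7}$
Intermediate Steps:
$R = -19321$ ($R = \left(-1\right) 19321 = -19321$)
$T{\left(Q,L \right)} = \frac{Q}{101}$ ($T{\left(Q,L \right)} = Q \frac{1}{101} = \frac{Q}{101}$)
$\left(-22407 + \left(R + T{\left(88,-101 \right)}\right)\right) \left(40001 - 39439\right) = \left(-22407 + \left(-19321 + \frac{1}{101} \cdot 88\right)\right) \left(40001 - 39439\right) = \left(-22407 + \left(-19321 + \frac{88}{101}\right)\right) 562 = \left(-22407 - \frac{1951333}{101}\right) 562 = \left(- \frac{4214440}{101}\right) 562 = - \frac{2368515280}{101}$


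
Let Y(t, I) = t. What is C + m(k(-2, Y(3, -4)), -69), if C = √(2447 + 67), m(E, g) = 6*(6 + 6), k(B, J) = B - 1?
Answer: 72 + √2514 ≈ 122.14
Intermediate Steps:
k(B, J) = -1 + B
m(E, g) = 72 (m(E, g) = 6*12 = 72)
C = √2514 ≈ 50.140
C + m(k(-2, Y(3, -4)), -69) = √2514 + 72 = 72 + √2514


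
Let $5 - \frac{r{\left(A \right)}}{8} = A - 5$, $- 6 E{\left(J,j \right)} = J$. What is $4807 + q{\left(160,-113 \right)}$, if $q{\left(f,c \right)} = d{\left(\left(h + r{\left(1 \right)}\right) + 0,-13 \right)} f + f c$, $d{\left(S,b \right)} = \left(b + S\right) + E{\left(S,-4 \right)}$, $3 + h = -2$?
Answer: $- \frac{19259}{3} \approx -6419.7$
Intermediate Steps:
$h = -5$ ($h = -3 - 2 = -5$)
$E{\left(J,j \right)} = - \frac{J}{6}$
$r{\left(A \right)} = 80 - 8 A$ ($r{\left(A \right)} = 40 - 8 \left(A - 5\right) = 40 - 8 \left(-5 + A\right) = 40 - \left(-40 + 8 A\right) = 80 - 8 A$)
$d{\left(S,b \right)} = b + \frac{5 S}{6}$ ($d{\left(S,b \right)} = \left(b + S\right) - \frac{S}{6} = \left(S + b\right) - \frac{S}{6} = b + \frac{5 S}{6}$)
$q{\left(f,c \right)} = \frac{257 f}{6} + c f$ ($q{\left(f,c \right)} = \left(-13 + \frac{5 \left(\left(-5 + \left(80 - 8\right)\right) + 0\right)}{6}\right) f + f c = \left(-13 + \frac{5 \left(\left(-5 + \left(80 - 8\right)\right) + 0\right)}{6}\right) f + c f = \left(-13 + \frac{5 \left(\left(-5 + 72\right) + 0\right)}{6}\right) f + c f = \left(-13 + \frac{5 \left(67 + 0\right)}{6}\right) f + c f = \left(-13 + \frac{5}{6} \cdot 67\right) f + c f = \left(-13 + \frac{335}{6}\right) f + c f = \frac{257 f}{6} + c f$)
$4807 + q{\left(160,-113 \right)} = 4807 + \frac{1}{6} \cdot 160 \left(257 + 6 \left(-113\right)\right) = 4807 + \frac{1}{6} \cdot 160 \left(257 - 678\right) = 4807 + \frac{1}{6} \cdot 160 \left(-421\right) = 4807 - \frac{33680}{3} = - \frac{19259}{3}$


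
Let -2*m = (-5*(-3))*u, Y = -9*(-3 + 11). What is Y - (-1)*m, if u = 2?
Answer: -87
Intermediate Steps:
Y = -72 (Y = -9*8 = -72)
m = -15 (m = -(-5*(-3))*2/2 = -15*2/2 = -1/2*30 = -15)
Y - (-1)*m = -72 - (-1)*(-15) = -72 - 1*15 = -72 - 15 = -87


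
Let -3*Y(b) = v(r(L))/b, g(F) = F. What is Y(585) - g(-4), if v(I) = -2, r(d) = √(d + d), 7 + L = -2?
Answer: 7022/1755 ≈ 4.0011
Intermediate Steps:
L = -9 (L = -7 - 2 = -9)
r(d) = √2*√d (r(d) = √(2*d) = √2*√d)
Y(b) = 2/(3*b) (Y(b) = -(-2)/(3*b) = 2/(3*b))
Y(585) - g(-4) = (⅔)/585 - 1*(-4) = (⅔)*(1/585) + 4 = 2/1755 + 4 = 7022/1755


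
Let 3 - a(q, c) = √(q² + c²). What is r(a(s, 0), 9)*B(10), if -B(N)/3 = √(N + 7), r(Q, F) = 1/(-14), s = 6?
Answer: 3*√17/14 ≈ 0.88352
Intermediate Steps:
a(q, c) = 3 - √(c² + q²) (a(q, c) = 3 - √(q² + c²) = 3 - √(c² + q²))
r(Q, F) = -1/14
B(N) = -3*√(7 + N) (B(N) = -3*√(N + 7) = -3*√(7 + N))
r(a(s, 0), 9)*B(10) = -(-3)*√(7 + 10)/14 = -(-3)*√17/14 = 3*√17/14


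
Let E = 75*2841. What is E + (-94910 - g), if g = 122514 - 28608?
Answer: 24259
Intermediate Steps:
E = 213075
g = 93906
E + (-94910 - g) = 213075 + (-94910 - 1*93906) = 213075 + (-94910 - 93906) = 213075 - 188816 = 24259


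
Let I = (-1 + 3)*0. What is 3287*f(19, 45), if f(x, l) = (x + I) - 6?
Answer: 42731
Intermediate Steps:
I = 0 (I = 2*0 = 0)
f(x, l) = -6 + x (f(x, l) = (x + 0) - 6 = x - 6 = -6 + x)
3287*f(19, 45) = 3287*(-6 + 19) = 3287*13 = 42731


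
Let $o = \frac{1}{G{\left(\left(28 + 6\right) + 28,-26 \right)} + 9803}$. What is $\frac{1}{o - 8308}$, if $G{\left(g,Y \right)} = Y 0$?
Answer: $- \frac{9803}{81443323} \approx -0.00012037$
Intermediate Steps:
$G{\left(g,Y \right)} = 0$
$o = \frac{1}{9803}$ ($o = \frac{1}{0 + 9803} = \frac{1}{9803} \approx 0.00010201$)
$\frac{1}{o - 8308} = \frac{1}{\frac{1}{9803} - 8308} = \frac{1}{- \frac{81443323}{9803}} = - \frac{9803}{81443323}$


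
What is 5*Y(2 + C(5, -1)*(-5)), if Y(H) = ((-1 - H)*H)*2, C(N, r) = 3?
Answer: -1560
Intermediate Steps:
Y(H) = 2*H*(-1 - H) (Y(H) = (H*(-1 - H))*2 = 2*H*(-1 - H))
5*Y(2 + C(5, -1)*(-5)) = 5*(-2*(2 + 3*(-5))*(1 + (2 + 3*(-5)))) = 5*(-2*(2 - 15)*(1 + (2 - 15))) = 5*(-2*(-13)*(1 - 13)) = 5*(-2*(-13)*(-12)) = 5*(-312) = -1560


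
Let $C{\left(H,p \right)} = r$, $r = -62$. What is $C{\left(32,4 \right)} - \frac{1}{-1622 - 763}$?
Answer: $- \frac{147869}{2385} \approx -62.0$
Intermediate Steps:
$C{\left(H,p \right)} = -62$
$C{\left(32,4 \right)} - \frac{1}{-1622 - 763} = -62 - \frac{1}{-1622 - 763} = -62 - \frac{1}{-2385} = -62 - - \frac{1}{2385} = -62 + \frac{1}{2385} = - \frac{147869}{2385}$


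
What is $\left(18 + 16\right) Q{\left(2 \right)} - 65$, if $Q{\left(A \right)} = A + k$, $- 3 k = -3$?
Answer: $37$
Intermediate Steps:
$k = 1$ ($k = \left(- \frac{1}{3}\right) \left(-3\right) = 1$)
$Q{\left(A \right)} = 1 + A$ ($Q{\left(A \right)} = A + 1 = 1 + A$)
$\left(18 + 16\right) Q{\left(2 \right)} - 65 = \left(18 + 16\right) \left(1 + 2\right) - 65 = 34 \cdot 3 - 65 = 102 - 65 = 37$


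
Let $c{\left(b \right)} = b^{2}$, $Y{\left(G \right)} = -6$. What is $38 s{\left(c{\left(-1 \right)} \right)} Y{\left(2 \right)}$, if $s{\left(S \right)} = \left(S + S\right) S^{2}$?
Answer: $-456$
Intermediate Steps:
$s{\left(S \right)} = 2 S^{3}$ ($s{\left(S \right)} = 2 S S^{2} = 2 S^{3}$)
$38 s{\left(c{\left(-1 \right)} \right)} Y{\left(2 \right)} = 38 \cdot 2 \left(\left(-1\right)^{2}\right)^{3} \left(-6\right) = 38 \cdot 2 \cdot 1^{3} \left(-6\right) = 38 \cdot 2 \cdot 1 \left(-6\right) = 38 \cdot 2 \left(-6\right) = 76 \left(-6\right) = -456$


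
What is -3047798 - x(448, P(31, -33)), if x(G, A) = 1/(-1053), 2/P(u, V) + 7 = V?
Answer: -3209331293/1053 ≈ -3.0478e+6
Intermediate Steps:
P(u, V) = 2/(-7 + V)
x(G, A) = -1/1053
-3047798 - x(448, P(31, -33)) = -3047798 - 1*(-1/1053) = -3047798 + 1/1053 = -3209331293/1053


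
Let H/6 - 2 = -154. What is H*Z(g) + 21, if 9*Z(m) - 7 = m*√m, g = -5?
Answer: -2065/3 + 1520*I*√5/3 ≈ -688.33 + 1132.9*I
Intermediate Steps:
H = -912 (H = 12 + 6*(-154) = 12 - 924 = -912)
Z(m) = 7/9 + m^(3/2)/9 (Z(m) = 7/9 + (m*√m)/9 = 7/9 + m^(3/2)/9)
H*Z(g) + 21 = -912*(7/9 + (-5)^(3/2)/9) + 21 = -912*(7/9 + (-5*I*√5)/9) + 21 = -912*(7/9 - 5*I*√5/9) + 21 = (-2128/3 + 1520*I*√5/3) + 21 = -2065/3 + 1520*I*√5/3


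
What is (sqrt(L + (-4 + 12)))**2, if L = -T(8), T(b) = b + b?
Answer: -8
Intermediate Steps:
T(b) = 2*b
L = -16 (L = -2*8 = -1*16 = -16)
(sqrt(L + (-4 + 12)))**2 = (sqrt(-16 + (-4 + 12)))**2 = (sqrt(-16 + 8))**2 = (sqrt(-8))**2 = (2*I*sqrt(2))**2 = -8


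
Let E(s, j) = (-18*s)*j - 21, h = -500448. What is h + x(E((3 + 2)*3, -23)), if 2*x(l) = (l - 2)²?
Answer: 37278073/2 ≈ 1.8639e+7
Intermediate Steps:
E(s, j) = -21 - 18*j*s (E(s, j) = -18*j*s - 21 = -21 - 18*j*s)
x(l) = (-2 + l)²/2 (x(l) = (l - 2)²/2 = (-2 + l)²/2)
h + x(E((3 + 2)*3, -23)) = -500448 + (-2 + (-21 - 18*(-23)*(3 + 2)*3))²/2 = -500448 + (-2 + (-21 - 18*(-23)*5*3))²/2 = -500448 + (-2 + (-21 - 18*(-23)*15))²/2 = -500448 + (-2 + (-21 + 6210))²/2 = -500448 + (-2 + 6189)²/2 = -500448 + (½)*6187² = -500448 + (½)*38278969 = -500448 + 38278969/2 = 37278073/2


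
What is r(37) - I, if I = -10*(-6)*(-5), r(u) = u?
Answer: 337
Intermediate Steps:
I = -300 (I = 60*(-5) = -300)
r(37) - I = 37 - 1*(-300) = 37 + 300 = 337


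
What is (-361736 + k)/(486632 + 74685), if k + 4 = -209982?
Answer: -571722/561317 ≈ -1.0185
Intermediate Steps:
k = -209986 (k = -4 - 209982 = -209986)
(-361736 + k)/(486632 + 74685) = (-361736 - 209986)/(486632 + 74685) = -571722/561317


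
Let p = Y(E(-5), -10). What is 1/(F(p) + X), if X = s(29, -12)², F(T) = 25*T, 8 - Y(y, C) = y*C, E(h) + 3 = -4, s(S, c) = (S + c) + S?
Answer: 1/566 ≈ 0.0017668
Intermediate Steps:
s(S, c) = c + 2*S
E(h) = -7 (E(h) = -3 - 4 = -7)
Y(y, C) = 8 - C*y (Y(y, C) = 8 - y*C = 8 - C*y)
p = -62 (p = 8 - 1*(-10)*(-7) = 8 - 70 = -62)
X = 2116 (X = (-12 + 2*29)² = (-12 + 58)² = 46² = 2116)
1/(F(p) + X) = 1/(25*(-62) + 2116) = 1/(-1550 + 2116) = 1/566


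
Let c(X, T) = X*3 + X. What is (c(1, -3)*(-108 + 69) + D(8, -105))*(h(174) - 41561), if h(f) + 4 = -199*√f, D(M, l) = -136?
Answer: 12136980 + 58108*√174 ≈ 1.2903e+7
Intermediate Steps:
h(f) = -4 - 199*√f
c(X, T) = 4*X (c(X, T) = 3*X + X = 4*X)
(c(1, -3)*(-108 + 69) + D(8, -105))*(h(174) - 41561) = ((4*1)*(-108 + 69) - 136)*((-4 - 199*√174) - 41561) = (4*(-39) - 136)*(-41565 - 199*√174) = (-156 - 136)*(-41565 - 199*√174) = -292*(-41565 - 199*√174) = 12136980 + 58108*√174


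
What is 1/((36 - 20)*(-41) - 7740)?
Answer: -1/8396 ≈ -0.00011910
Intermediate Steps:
1/((36 - 20)*(-41) - 7740) = 1/(16*(-41) - 7740) = 1/(-656 - 7740) = 1/(-8396) = -1/8396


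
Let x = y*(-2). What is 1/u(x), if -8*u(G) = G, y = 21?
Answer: 4/21 ≈ 0.19048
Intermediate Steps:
x = -42 (x = 21*(-2) = -42)
u(G) = -G/8
1/u(x) = 1/(-⅛*(-42)) = 1/(21/4) = 4/21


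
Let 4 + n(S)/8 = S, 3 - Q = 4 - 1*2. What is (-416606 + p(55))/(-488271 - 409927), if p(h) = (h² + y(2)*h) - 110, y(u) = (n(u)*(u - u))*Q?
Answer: 413691/898198 ≈ 0.46058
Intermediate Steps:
Q = 1 (Q = 3 - (4 - 1*2) = 3 - (4 - 2) = 3 - 1*2 = 3 - 2 = 1)
n(S) = -32 + 8*S
y(u) = 0 (y(u) = ((-32 + 8*u)*(u - u))*1 = ((-32 + 8*u)*0)*1 = 0*1 = 0)
p(h) = -110 + h² (p(h) = (h² + 0*h) - 110 = (h² + 0) - 110 = h² - 110 = -110 + h²)
(-416606 + p(55))/(-488271 - 409927) = (-416606 + (-110 + 55²))/(-488271 - 409927) = (-416606 + (-110 + 3025))/(-898198) = (-416606 + 2915)*(-1/898198) = -413691*(-1/898198) = 413691/898198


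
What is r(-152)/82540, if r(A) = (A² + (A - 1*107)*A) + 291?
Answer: 62763/82540 ≈ 0.76040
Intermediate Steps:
r(A) = 291 + A² + A*(-107 + A) (r(A) = (A² + (A - 107)*A) + 291 = (A² + (-107 + A)*A) + 291 = (A² + A*(-107 + A)) + 291 = 291 + A² + A*(-107 + A))
r(-152)/82540 = (291 - 107*(-152) + 2*(-152)²)/82540 = (291 + 16264 + 2*23104)*(1/82540) = (291 + 16264 + 46208)*(1/82540) = 62763*(1/82540) = 62763/82540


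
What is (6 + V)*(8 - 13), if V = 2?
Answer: -40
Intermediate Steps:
(6 + V)*(8 - 13) = (6 + 2)*(8 - 13) = 8*(-5) = -40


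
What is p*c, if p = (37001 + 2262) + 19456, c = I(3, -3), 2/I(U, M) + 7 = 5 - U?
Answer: -117438/5 ≈ -23488.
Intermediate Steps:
I(U, M) = 2/(-2 - U) (I(U, M) = 2/(-7 + (5 - U)) = 2/(-2 - U))
c = -2/5 (c = -2/(2 + 3) = -2/5 ≈ -0.40000)
p = 58719 (p = 39263 + 19456 = 58719)
p*c = 58719*(-2/5) = -117438/5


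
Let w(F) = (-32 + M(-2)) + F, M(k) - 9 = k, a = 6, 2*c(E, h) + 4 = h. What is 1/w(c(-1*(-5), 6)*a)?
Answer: -1/19 ≈ -0.052632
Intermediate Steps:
c(E, h) = -2 + h/2
M(k) = 9 + k
w(F) = -25 + F (w(F) = (-32 + (9 - 2)) + F = (-32 + 7) + F = -25 + F)
1/w(c(-1*(-5), 6)*a) = 1/(-25 + (-2 + (1/2)*6)*6) = 1/(-25 + (-2 + 3)*6) = 1/(-25 + 1*6) = 1/(-25 + 6) = 1/(-19) = -1/19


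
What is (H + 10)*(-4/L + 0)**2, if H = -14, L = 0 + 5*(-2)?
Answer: -16/25 ≈ -0.64000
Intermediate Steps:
L = -10 (L = 0 - 10 = -10)
(H + 10)*(-4/L + 0)**2 = (-14 + 10)*(-4/(-10) + 0)**2 = -4*(-4*(-1/10) + 0)**2 = -4*(2/5 + 0)**2 = -4*(2/5)**2 = -4*4/25 = -16/25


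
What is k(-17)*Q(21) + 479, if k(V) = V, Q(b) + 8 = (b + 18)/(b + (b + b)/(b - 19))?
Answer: 8389/14 ≈ 599.21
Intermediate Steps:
Q(b) = -8 + (18 + b)/(b + 2*b/(-19 + b)) (Q(b) = -8 + (b + 18)/(b + (b + b)/(b - 19)) = -8 + (18 + b)/(b + (2*b)/(-19 + b)) = -8 + (18 + b)/(b + 2*b/(-19 + b)))
k(-17)*Q(21) + 479 = -17*(-342 - 7*21² + 135*21)/(21*(-17 + 21)) + 479 = -17*(-342 - 7*441 + 2835)/(21*4) + 479 = -17*(-342 - 3087 + 2835)/(21*4) + 479 = -17*(-594)/(21*4) + 479 = -17*(-99/14) + 479 = 1683/14 + 479 = 8389/14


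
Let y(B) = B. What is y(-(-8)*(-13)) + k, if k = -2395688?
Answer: -2395792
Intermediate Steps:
y(-(-8)*(-13)) + k = -(-8)*(-13) - 2395688 = -1*104 - 2395688 = -104 - 2395688 = -2395792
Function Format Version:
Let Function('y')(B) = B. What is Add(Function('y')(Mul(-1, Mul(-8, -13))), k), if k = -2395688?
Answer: -2395792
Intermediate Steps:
Add(Function('y')(Mul(-1, Mul(-8, -13))), k) = Add(Mul(-1, Mul(-8, -13)), -2395688) = Add(Mul(-1, 104), -2395688) = Add(-104, -2395688) = -2395792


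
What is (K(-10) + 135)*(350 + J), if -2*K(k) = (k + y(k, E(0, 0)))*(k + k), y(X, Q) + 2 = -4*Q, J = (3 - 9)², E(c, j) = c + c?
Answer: 5790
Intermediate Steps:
E(c, j) = 2*c
J = 36 (J = (-6)² = 36)
y(X, Q) = -2 - 4*Q
K(k) = -k*(-2 + k) (K(k) = -(k + (-2 - 8*0))*(k + k)/2 = -(k + (-2 - 4*0))*2*k/2 = -(k + (-2 + 0))*2*k/2 = -(k - 2)*2*k/2 = -(-2 + k)*2*k/2 = -k*(-2 + k))
(K(-10) + 135)*(350 + J) = (-10*(2 - 1*(-10)) + 135)*(350 + 36) = (-10*(2 + 10) + 135)*386 = (-10*12 + 135)*386 = (-120 + 135)*386 = 15*386 = 5790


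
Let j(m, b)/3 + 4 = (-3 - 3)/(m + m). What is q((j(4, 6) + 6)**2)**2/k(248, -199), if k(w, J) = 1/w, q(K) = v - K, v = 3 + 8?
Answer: 25840639/32 ≈ 8.0752e+5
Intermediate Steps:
j(m, b) = -12 - 9/m (j(m, b) = -12 + 3*((-3 - 3)/(m + m)) = -12 + 3*(-6*1/(2*m)) = -12 + 3*(-3/m) = -12 - 9/m)
v = 11
q(K) = 11 - K
q((j(4, 6) + 6)**2)**2/k(248, -199) = (11 - ((-12 - 9/4) + 6)**2)**2/(1/248) = (11 - ((-12 - 9*1/4) + 6)**2)**2/(1/248) = (11 - ((-12 - 9/4) + 6)**2)**2*248 = (11 - (-57/4 + 6)**2)**2*248 = (11 - (-33/4)**2)**2*248 = (11 - 1*1089/16)**2*248 = (11 - 1089/16)**2*248 = (-913/16)**2*248 = (833569/256)*248 = 25840639/32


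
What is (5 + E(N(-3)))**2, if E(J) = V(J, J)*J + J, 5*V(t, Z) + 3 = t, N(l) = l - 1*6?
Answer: 7744/25 ≈ 309.76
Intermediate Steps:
N(l) = -6 + l (N(l) = l - 6 = -6 + l)
V(t, Z) = -3/5 + t/5
E(J) = J + J*(-3/5 + J/5) (E(J) = (-3/5 + J/5)*J + J = J*(-3/5 + J/5) + J = J + J*(-3/5 + J/5))
(5 + E(N(-3)))**2 = (5 + (-6 - 3)*(2 + (-6 - 3))/5)**2 = (5 + (1/5)*(-9)*(2 - 9))**2 = (5 + (1/5)*(-9)*(-7))**2 = (5 + 63/5)**2 = (88/5)**2 = 7744/25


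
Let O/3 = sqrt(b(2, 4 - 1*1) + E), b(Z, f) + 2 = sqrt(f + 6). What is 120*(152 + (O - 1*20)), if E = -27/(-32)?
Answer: 15840 + 45*sqrt(118) ≈ 16329.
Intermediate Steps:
E = 27/32 (E = -27*(-1/32) = 27/32 ≈ 0.84375)
b(Z, f) = -2 + sqrt(6 + f) (b(Z, f) = -2 + sqrt(f + 6) = -2 + sqrt(6 + f))
O = 3*sqrt(118)/8 (O = 3*sqrt((-2 + sqrt(6 + (4 - 1*1))) + 27/32) = 3*sqrt((-2 + sqrt(6 + (4 - 1))) + 27/32) = 3*sqrt((-2 + sqrt(6 + 3)) + 27/32) = 3*sqrt((-2 + sqrt(9)) + 27/32) = 3*sqrt((-2 + 3) + 27/32) = 3*sqrt(1 + 27/32) = 3*sqrt(59/32) = 3*(sqrt(118)/8) = 3*sqrt(118)/8 ≈ 4.0735)
120*(152 + (O - 1*20)) = 120*(152 + (3*sqrt(118)/8 - 1*20)) = 120*(152 + (3*sqrt(118)/8 - 20)) = 120*(152 + (-20 + 3*sqrt(118)/8)) = 120*(132 + 3*sqrt(118)/8) = 15840 + 45*sqrt(118)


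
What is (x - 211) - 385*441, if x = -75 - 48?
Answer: -170119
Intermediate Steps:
x = -123
(x - 211) - 385*441 = (-123 - 211) - 385*441 = -334 - 169785 = -170119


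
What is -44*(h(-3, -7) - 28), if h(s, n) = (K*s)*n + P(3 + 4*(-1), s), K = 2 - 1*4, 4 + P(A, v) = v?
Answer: 3388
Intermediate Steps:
P(A, v) = -4 + v
K = -2 (K = 2 - 4 = -2)
h(s, n) = -4 + s - 2*n*s (h(s, n) = (-2*s)*n + (-4 + s) = -2*n*s + (-4 + s) = -4 + s - 2*n*s)
-44*(h(-3, -7) - 28) = -44*((-4 - 3 - 2*(-7)*(-3)) - 28) = -44*((-4 - 3 - 42) - 28) = -44*(-49 - 28) = -44*(-77) = 3388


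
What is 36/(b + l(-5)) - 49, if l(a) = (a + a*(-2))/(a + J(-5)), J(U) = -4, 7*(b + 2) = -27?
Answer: -5516/101 ≈ -54.614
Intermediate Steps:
b = -41/7 (b = -2 + (1/7)*(-27) = -2 - 27/7 = -41/7 ≈ -5.8571)
l(a) = -a/(-4 + a) (l(a) = (a + a*(-2))/(a - 4) = (a - 2*a)/(-4 + a) = (-a)/(-4 + a) = -a/(-4 + a))
36/(b + l(-5)) - 49 = 36/(-41/7 - 1*(-5)/(-4 - 5)) - 49 = 36/(-41/7 - 1*(-5)/(-9)) - 49 = 36/(-41/7 - 1*(-5)*(-1/9)) - 49 = 36/(-41/7 - 5/9) - 49 = 36/(-404/63) - 49 = 36*(-63/404) - 49 = -567/101 - 49 = -5516/101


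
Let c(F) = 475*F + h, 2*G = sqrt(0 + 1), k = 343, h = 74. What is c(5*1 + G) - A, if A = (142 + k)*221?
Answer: -208997/2 ≈ -1.0450e+5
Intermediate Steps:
G = 1/2 (G = sqrt(0 + 1)/2 = sqrt(1)/2 = (1/2)*1 = 1/2 ≈ 0.50000)
c(F) = 74 + 475*F (c(F) = 475*F + 74 = 74 + 475*F)
A = 107185 (A = (142 + 343)*221 = 485*221 = 107185)
c(5*1 + G) - A = (74 + 475*(5*1 + 1/2)) - 1*107185 = (74 + 475*(5 + 1/2)) - 107185 = (74 + 475*(11/2)) - 107185 = (74 + 5225/2) - 107185 = 5373/2 - 107185 = -208997/2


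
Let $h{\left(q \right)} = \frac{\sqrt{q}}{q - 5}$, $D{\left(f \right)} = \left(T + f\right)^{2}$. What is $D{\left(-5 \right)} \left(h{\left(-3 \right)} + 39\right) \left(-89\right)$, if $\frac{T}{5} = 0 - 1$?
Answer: $-347100 + \frac{2225 i \sqrt{3}}{2} \approx -3.471 \cdot 10^{5} + 1926.9 i$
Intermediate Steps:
$T = -5$ ($T = 5 \left(0 - 1\right) = 5 \left(-1\right) = -5$)
$D{\left(f \right)} = \left(-5 + f\right)^{2}$
$h{\left(q \right)} = \frac{\sqrt{q}}{-5 + q}$
$D{\left(-5 \right)} \left(h{\left(-3 \right)} + 39\right) \left(-89\right) = \left(-5 - 5\right)^{2} \left(\frac{\sqrt{-3}}{-5 - 3} + 39\right) \left(-89\right) = \left(-10\right)^{2} \left(\frac{i \sqrt{3}}{-8} + 39\right) \left(-89\right) = 100 \left(i \sqrt{3} \left(- \frac{1}{8}\right) + 39\right) \left(-89\right) = 100 \left(- \frac{i \sqrt{3}}{8} + 39\right) \left(-89\right) = 100 \left(39 - \frac{i \sqrt{3}}{8}\right) \left(-89\right) = \left(3900 - \frac{25 i \sqrt{3}}{2}\right) \left(-89\right) = -347100 + \frac{2225 i \sqrt{3}}{2}$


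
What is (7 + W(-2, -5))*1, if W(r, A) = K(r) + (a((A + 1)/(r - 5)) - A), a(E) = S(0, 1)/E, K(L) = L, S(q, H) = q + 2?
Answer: 27/2 ≈ 13.500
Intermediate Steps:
S(q, H) = 2 + q
a(E) = 2/E (a(E) = (2 + 0)/E = 2/E)
W(r, A) = r - A + 2*(-5 + r)/(1 + A) (W(r, A) = r + (2/(((A + 1)/(r - 5))) - A) = r + (2/(((1 + A)/(-5 + r))) - A) = r + (2*((-5 + r)/(1 + A)) - A) = r + (2*(-5 + r)/(1 + A) - A) = r + (-A + 2*(-5 + r)/(1 + A)) = r - A + 2*(-5 + r)/(1 + A))
(7 + W(-2, -5))*1 = (7 + (-10 + 2*(-2) + (1 - 5)*(-2 - 1*(-5)))/(1 - 5))*1 = (7 + (-10 - 4 - 4*(-2 + 5))/(-4))*1 = (7 - (-10 - 4 - 4*3)/4)*1 = (7 - (-10 - 4 - 12)/4)*1 = (7 - ¼*(-26))*1 = (7 + 13/2)*1 = (27/2)*1 = 27/2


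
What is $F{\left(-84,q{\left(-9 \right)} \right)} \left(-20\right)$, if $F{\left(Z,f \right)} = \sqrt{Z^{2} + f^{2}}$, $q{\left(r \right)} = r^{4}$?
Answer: $- 60 \sqrt{4783753} \approx -1.3123 \cdot 10^{5}$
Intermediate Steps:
$F{\left(-84,q{\left(-9 \right)} \right)} \left(-20\right) = \sqrt{\left(-84\right)^{2} + \left(\left(-9\right)^{4}\right)^{2}} \left(-20\right) = \sqrt{7056 + 6561^{2}} \left(-20\right) = \sqrt{7056 + 43046721} \left(-20\right) = \sqrt{43053777} \left(-20\right) = 3 \sqrt{4783753} \left(-20\right) = - 60 \sqrt{4783753}$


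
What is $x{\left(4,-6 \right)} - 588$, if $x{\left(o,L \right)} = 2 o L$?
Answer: $-636$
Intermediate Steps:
$x{\left(o,L \right)} = 2 L o$
$x{\left(4,-6 \right)} - 588 = 2 \left(-6\right) 4 - 588 = -48 - 588 = -636$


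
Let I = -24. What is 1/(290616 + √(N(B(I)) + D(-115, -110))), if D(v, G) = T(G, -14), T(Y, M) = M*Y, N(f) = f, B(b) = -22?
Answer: 48436/14076276323 - √1518/84457657938 ≈ 3.4405e-6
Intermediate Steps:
D(v, G) = -14*G
1/(290616 + √(N(B(I)) + D(-115, -110))) = 1/(290616 + √(-22 - 14*(-110))) = 1/(290616 + √(-22 + 1540)) = 1/(290616 + √1518)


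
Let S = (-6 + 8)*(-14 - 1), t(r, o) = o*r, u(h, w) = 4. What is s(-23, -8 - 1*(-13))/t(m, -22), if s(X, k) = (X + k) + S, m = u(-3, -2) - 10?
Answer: -4/11 ≈ -0.36364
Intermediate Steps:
m = -6 (m = 4 - 10 = -6)
S = -30 (S = 2*(-15) = -30)
s(X, k) = -30 + X + k (s(X, k) = (X + k) - 30 = -30 + X + k)
s(-23, -8 - 1*(-13))/t(m, -22) = (-30 - 23 + (-8 - 1*(-13)))/((-22*(-6))) = (-30 - 23 + (-8 + 13))/132 = (-30 - 23 + 5)*(1/132) = -48*1/132 = -4/11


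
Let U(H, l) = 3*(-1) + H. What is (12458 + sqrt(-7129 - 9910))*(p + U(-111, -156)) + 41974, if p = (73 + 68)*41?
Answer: 70641460 + 5667*I*sqrt(17039) ≈ 7.0641e+7 + 7.3973e+5*I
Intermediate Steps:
p = 5781 (p = 141*41 = 5781)
U(H, l) = -3 + H
(12458 + sqrt(-7129 - 9910))*(p + U(-111, -156)) + 41974 = (12458 + sqrt(-7129 - 9910))*(5781 + (-3 - 111)) + 41974 = (12458 + sqrt(-17039))*(5781 - 114) + 41974 = (12458 + I*sqrt(17039))*5667 + 41974 = (70599486 + 5667*I*sqrt(17039)) + 41974 = 70641460 + 5667*I*sqrt(17039)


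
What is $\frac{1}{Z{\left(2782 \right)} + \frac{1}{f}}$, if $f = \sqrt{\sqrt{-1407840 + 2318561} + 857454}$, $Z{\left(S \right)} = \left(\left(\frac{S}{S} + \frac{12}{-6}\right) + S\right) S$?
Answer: $\frac{1}{7736742 + \frac{1}{\sqrt{857454 + \sqrt{910721}}}} \approx 1.2925 \cdot 10^{-7}$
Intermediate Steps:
$Z{\left(S \right)} = S \left(-1 + S\right)$ ($Z{\left(S \right)} = \left(\left(1 + 12 \left(- \frac{1}{6}\right)\right) + S\right) S = \left(\left(1 - 2\right) + S\right) S = \left(-1 + S\right) S = S \left(-1 + S\right)$)
$f = \sqrt{857454 + \sqrt{910721}}$ ($f = \sqrt{\sqrt{910721} + 857454} = \sqrt{857454 + \sqrt{910721}} \approx 926.5$)
$\frac{1}{Z{\left(2782 \right)} + \frac{1}{f}} = \frac{1}{2782 \left(-1 + 2782\right) + \frac{1}{\sqrt{857454 + \sqrt{910721}}}} = \frac{1}{2782 \cdot 2781 + \frac{1}{\sqrt{857454 + \sqrt{910721}}}} = \frac{1}{7736742 + \frac{1}{\sqrt{857454 + \sqrt{910721}}}}$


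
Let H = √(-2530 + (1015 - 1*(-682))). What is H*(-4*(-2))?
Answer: 56*I*√17 ≈ 230.89*I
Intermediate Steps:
H = 7*I*√17 (H = √(-2530 + (1015 + 682)) = √(-2530 + 1697) = √(-833) = 7*I*√17 ≈ 28.862*I)
H*(-4*(-2)) = (7*I*√17)*(-4*(-2)) = (7*I*√17)*8 = 56*I*√17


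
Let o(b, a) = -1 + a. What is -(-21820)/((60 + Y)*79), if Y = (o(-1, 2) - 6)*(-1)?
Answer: 4364/1027 ≈ 4.2493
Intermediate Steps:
Y = 5 (Y = ((-1 + 2) - 6)*(-1) = (1 - 6)*(-1) = -5*(-1) = 5)
-(-21820)/((60 + Y)*79) = -(-21820)/((60 + 5)*79) = -(-21820)/(65*79) = -(-21820)/5135 = -1*(-4364/1027) = 4364/1027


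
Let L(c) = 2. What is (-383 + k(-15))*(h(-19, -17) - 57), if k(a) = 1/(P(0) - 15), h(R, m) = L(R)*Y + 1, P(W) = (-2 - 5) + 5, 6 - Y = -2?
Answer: 260480/17 ≈ 15322.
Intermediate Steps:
Y = 8 (Y = 6 - 1*(-2) = 6 + 2 = 8)
P(W) = -2 (P(W) = -7 + 5 = -2)
h(R, m) = 17 (h(R, m) = 2*8 + 1 = 16 + 1 = 17)
k(a) = -1/17 (k(a) = 1/(-2 - 15) = 1/(-17) = -1/17)
(-383 + k(-15))*(h(-19, -17) - 57) = (-383 - 1/17)*(17 - 57) = -6512/17*(-40) = 260480/17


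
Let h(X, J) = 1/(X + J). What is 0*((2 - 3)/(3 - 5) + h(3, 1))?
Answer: 0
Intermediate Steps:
h(X, J) = 1/(J + X)
0*((2 - 3)/(3 - 5) + h(3, 1)) = 0*((2 - 3)/(3 - 5) + 1/(1 + 3)) = 0*(-1/(-2) + 1/4) = 0*(-1*(-½) + ¼) = 0*(½ + ¼) = 0*(¾) = 0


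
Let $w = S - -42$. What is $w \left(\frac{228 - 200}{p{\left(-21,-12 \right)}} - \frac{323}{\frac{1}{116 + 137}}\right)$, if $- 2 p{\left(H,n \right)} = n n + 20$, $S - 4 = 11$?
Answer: $- \frac{190978101}{41} \approx -4.658 \cdot 10^{6}$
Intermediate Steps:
$S = 15$ ($S = 4 + 11 = 15$)
$p{\left(H,n \right)} = -10 - \frac{n^{2}}{2}$ ($p{\left(H,n \right)} = - \frac{n n + 20}{2} = - \frac{n^{2} + 20}{2} = - \frac{20 + n^{2}}{2} = -10 - \frac{n^{2}}{2}$)
$w = 57$ ($w = 15 - -42 = 15 + 42 = 57$)
$w \left(\frac{228 - 200}{p{\left(-21,-12 \right)}} - \frac{323}{\frac{1}{116 + 137}}\right) = 57 \left(\frac{228 - 200}{-10 - \frac{\left(-12\right)^{2}}{2}} - \frac{323}{\frac{1}{116 + 137}}\right) = 57 \left(\frac{228 - 200}{-10 - 72} - \frac{323}{\frac{1}{253}}\right) = 57 \left(\frac{28}{-10 - 72} - 323 \frac{1}{\frac{1}{253}}\right) = 57 \left(\frac{28}{-82} - 81719\right) = 57 \left(28 \left(- \frac{1}{82}\right) - 81719\right) = 57 \left(- \frac{14}{41} - 81719\right) = 57 \left(- \frac{3350493}{41}\right) = - \frac{190978101}{41}$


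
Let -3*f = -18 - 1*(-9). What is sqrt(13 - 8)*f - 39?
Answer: -39 + 3*sqrt(5) ≈ -32.292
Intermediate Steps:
f = 3 (f = -(-18 - 1*(-9))/3 = -(-18 + 9)/3 = -1/3*(-9) = 3)
sqrt(13 - 8)*f - 39 = sqrt(13 - 8)*3 - 39 = sqrt(5)*3 - 39 = 3*sqrt(5) - 39 = -39 + 3*sqrt(5)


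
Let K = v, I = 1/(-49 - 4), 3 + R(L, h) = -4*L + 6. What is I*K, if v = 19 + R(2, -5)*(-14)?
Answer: -89/53 ≈ -1.6792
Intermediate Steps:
R(L, h) = 3 - 4*L (R(L, h) = -3 + (-4*L + 6) = -3 + (6 - 4*L) = 3 - 4*L)
v = 89 (v = 19 + (3 - 4*2)*(-14) = 19 + (3 - 8)*(-14) = 19 - 5*(-14) = 19 + 70 = 89)
I = -1/53 (I = 1/(-53) = -1/53 ≈ -0.018868)
K = 89
I*K = -1/53*89 = -89/53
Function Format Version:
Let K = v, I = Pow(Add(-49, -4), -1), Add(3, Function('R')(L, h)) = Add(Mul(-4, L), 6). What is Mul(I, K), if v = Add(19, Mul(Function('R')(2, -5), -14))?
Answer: Rational(-89, 53) ≈ -1.6792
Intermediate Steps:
Function('R')(L, h) = Add(3, Mul(-4, L)) (Function('R')(L, h) = Add(-3, Add(Mul(-4, L), 6)) = Add(-3, Add(6, Mul(-4, L))) = Add(3, Mul(-4, L)))
v = 89 (v = Add(19, Mul(Add(3, Mul(-4, 2)), -14)) = Add(19, Mul(Add(3, -8), -14)) = Add(19, Mul(-5, -14)) = Add(19, 70) = 89)
I = Rational(-1, 53) (I = Pow(-53, -1) = Rational(-1, 53) ≈ -0.018868)
K = 89
Mul(I, K) = Mul(Rational(-1, 53), 89) = Rational(-89, 53)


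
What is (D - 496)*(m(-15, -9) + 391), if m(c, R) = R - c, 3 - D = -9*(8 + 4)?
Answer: -152845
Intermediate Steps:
D = 111 (D = 3 - (-9)*(8 + 4) = 3 - (-9)*12 = 3 - 1*(-108) = 3 + 108 = 111)
(D - 496)*(m(-15, -9) + 391) = (111 - 496)*((-9 - 1*(-15)) + 391) = -385*((-9 + 15) + 391) = -385*(6 + 391) = -385*397 = -152845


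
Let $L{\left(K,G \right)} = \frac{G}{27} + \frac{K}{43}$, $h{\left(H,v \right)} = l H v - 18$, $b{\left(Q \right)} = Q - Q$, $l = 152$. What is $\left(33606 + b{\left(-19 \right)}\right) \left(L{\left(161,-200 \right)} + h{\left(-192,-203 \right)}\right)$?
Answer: $\frac{25683002843414}{129} \approx 1.9909 \cdot 10^{11}$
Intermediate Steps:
$b{\left(Q \right)} = 0$
$h{\left(H,v \right)} = -18 + 152 H v$ ($h{\left(H,v \right)} = 152 H v - 18 = -18 + 152 H v$)
$L{\left(K,G \right)} = \frac{G}{27} + \frac{K}{43}$ ($L{\left(K,G \right)} = G \frac{1}{27} + K \frac{1}{43} = \frac{G}{27} + \frac{K}{43}$)
$\left(33606 + b{\left(-19 \right)}\right) \left(L{\left(161,-200 \right)} + h{\left(-192,-203 \right)}\right) = \left(33606 + 0\right) \left(\left(\frac{1}{27} \left(-200\right) + \frac{1}{43} \cdot 161\right) - \left(18 + 29184 \left(-203\right)\right)\right) = 33606 \left(\left(- \frac{200}{27} + \frac{161}{43}\right) + \left(-18 + 5924352\right)\right) = 33606 \left(- \frac{4253}{1161} + 5924334\right) = 33606 \cdot \frac{6878147521}{1161} = \frac{25683002843414}{129}$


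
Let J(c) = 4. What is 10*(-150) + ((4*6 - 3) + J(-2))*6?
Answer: -1350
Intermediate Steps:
10*(-150) + ((4*6 - 3) + J(-2))*6 = 10*(-150) + ((4*6 - 3) + 4)*6 = -1500 + ((24 - 3) + 4)*6 = -1500 + (21 + 4)*6 = -1500 + 25*6 = -1500 + 150 = -1350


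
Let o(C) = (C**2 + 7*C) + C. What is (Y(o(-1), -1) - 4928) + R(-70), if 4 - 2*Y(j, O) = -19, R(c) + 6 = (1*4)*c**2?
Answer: 29355/2 ≈ 14678.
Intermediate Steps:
o(C) = C**2 + 8*C
R(c) = -6 + 4*c**2 (R(c) = -6 + (1*4)*c**2 = -6 + 4*c**2)
Y(j, O) = 23/2 (Y(j, O) = 2 - 1/2*(-19) = 2 + 19/2 = 23/2)
(Y(o(-1), -1) - 4928) + R(-70) = (23/2 - 4928) + (-6 + 4*(-70)**2) = -9833/2 + (-6 + 4*4900) = -9833/2 + (-6 + 19600) = -9833/2 + 19594 = 29355/2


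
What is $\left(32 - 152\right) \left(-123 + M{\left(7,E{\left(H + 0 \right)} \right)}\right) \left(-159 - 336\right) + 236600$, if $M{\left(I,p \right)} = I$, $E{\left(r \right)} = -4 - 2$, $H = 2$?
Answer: $-6653800$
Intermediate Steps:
$E{\left(r \right)} = -6$
$\left(32 - 152\right) \left(-123 + M{\left(7,E{\left(H + 0 \right)} \right)}\right) \left(-159 - 336\right) + 236600 = \left(32 - 152\right) \left(-123 + 7\right) \left(-159 - 336\right) + 236600 = \left(-120\right) \left(-116\right) \left(-495\right) + 236600 = 13920 \left(-495\right) + 236600 = -6890400 + 236600 = -6653800$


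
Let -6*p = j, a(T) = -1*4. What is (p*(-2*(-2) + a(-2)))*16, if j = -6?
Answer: 0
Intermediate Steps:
a(T) = -4
p = 1 (p = -⅙*(-6) = 1)
(p*(-2*(-2) + a(-2)))*16 = (1*(-2*(-2) - 4))*16 = (1*(4 - 4))*16 = (1*0)*16 = 0*16 = 0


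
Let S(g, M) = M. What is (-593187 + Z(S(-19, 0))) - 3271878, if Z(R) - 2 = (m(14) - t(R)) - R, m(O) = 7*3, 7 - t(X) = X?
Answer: -3865049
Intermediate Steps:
t(X) = 7 - X
m(O) = 21
Z(R) = 16 (Z(R) = 2 + ((21 - (7 - R)) - R) = 2 + ((21 + (-7 + R)) - R) = 2 + ((14 + R) - R) = 2 + 14 = 16)
(-593187 + Z(S(-19, 0))) - 3271878 = (-593187 + 16) - 3271878 = -593171 - 3271878 = -3865049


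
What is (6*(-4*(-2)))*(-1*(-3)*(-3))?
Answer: -432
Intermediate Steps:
(6*(-4*(-2)))*(-1*(-3)*(-3)) = (6*8)*(3*(-3)) = 48*(-9) = -432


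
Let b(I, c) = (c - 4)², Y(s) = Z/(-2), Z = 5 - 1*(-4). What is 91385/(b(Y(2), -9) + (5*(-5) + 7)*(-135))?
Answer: 91385/2599 ≈ 35.162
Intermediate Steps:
Z = 9 (Z = 5 + 4 = 9)
Y(s) = -9/2 (Y(s) = 9/(-2) = 9*(-½) = -9/2)
b(I, c) = (-4 + c)²
91385/(b(Y(2), -9) + (5*(-5) + 7)*(-135)) = 91385/((-4 - 9)² + (5*(-5) + 7)*(-135)) = 91385/((-13)² + (-25 + 7)*(-135)) = 91385/(169 - 18*(-135)) = 91385/(169 + 2430) = 91385/2599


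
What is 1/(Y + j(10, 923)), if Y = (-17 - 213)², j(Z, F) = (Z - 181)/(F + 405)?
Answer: 1328/70251029 ≈ 1.8904e-5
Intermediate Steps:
j(Z, F) = (-181 + Z)/(405 + F)
Y = 52900 (Y = (-230)² = 52900)
1/(Y + j(10, 923)) = 1/(52900 + (-181 + 10)/(405 + 923)) = 1/(52900 - 171/1328) = 1/(70251029/1328) = 1328/70251029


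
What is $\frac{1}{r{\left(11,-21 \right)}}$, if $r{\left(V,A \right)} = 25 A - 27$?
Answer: $- \frac{1}{552} \approx -0.0018116$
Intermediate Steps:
$r{\left(V,A \right)} = -27 + 25 A$
$\frac{1}{r{\left(11,-21 \right)}} = \frac{1}{-27 + 25 \left(-21\right)} = \frac{1}{-27 - 525} = \frac{1}{-552} = - \frac{1}{552}$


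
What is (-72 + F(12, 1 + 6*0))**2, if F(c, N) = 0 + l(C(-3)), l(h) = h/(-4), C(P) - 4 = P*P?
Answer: 90601/16 ≈ 5662.6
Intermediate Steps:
C(P) = 4 + P**2 (C(P) = 4 + P*P = 4 + P**2)
l(h) = -h/4 (l(h) = h*(-1/4) = -h/4)
F(c, N) = -13/4 (F(c, N) = 0 - (4 + (-3)**2)/4 = 0 - (4 + 9)/4 = 0 - 1/4*13 = 0 - 13/4 = -13/4)
(-72 + F(12, 1 + 6*0))**2 = (-72 - 13/4)**2 = (-301/4)**2 = 90601/16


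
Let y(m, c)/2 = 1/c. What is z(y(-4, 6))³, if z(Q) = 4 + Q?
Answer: 2197/27 ≈ 81.370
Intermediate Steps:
y(m, c) = 2/c
z(y(-4, 6))³ = (4 + 2/6)³ = (4 + 2*(⅙))³ = (4 + ⅓)³ = (13/3)³ = 2197/27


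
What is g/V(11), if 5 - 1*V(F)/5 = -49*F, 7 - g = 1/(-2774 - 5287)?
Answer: 14107/5481480 ≈ 0.0025736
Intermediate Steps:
g = 56428/8061 (g = 7 - 1/(-2774 - 5287) = 7 - 1/(-8061) = 7 - 1*(-1/8061) = 7 + 1/8061 = 56428/8061 ≈ 7.0001)
V(F) = 25 + 245*F (V(F) = 25 - (-245)*F = 25 + 245*F)
g/V(11) = 56428/(8061*(25 + 245*11)) = 56428/(8061*(25 + 2695)) = (56428/8061)/2720 = (56428/8061)*(1/2720) = 14107/5481480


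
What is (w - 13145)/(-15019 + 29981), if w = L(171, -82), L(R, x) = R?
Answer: -6487/7481 ≈ -0.86713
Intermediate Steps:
w = 171
(w - 13145)/(-15019 + 29981) = (171 - 13145)/(-15019 + 29981) = -12974/14962 = -12974*1/14962 = -6487/7481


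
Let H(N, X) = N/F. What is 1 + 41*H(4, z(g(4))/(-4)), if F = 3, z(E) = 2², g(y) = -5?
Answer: 167/3 ≈ 55.667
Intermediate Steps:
z(E) = 4
H(N, X) = N/3
1 + 41*H(4, z(g(4))/(-4)) = 1 + 41*((⅓)*4) = 1 + 41*(4/3) = 1 + 164/3 = 167/3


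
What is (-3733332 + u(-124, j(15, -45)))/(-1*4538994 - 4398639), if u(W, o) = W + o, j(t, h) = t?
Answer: 3733441/8937633 ≈ 0.41772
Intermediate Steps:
(-3733332 + u(-124, j(15, -45)))/(-1*4538994 - 4398639) = (-3733332 + (-124 + 15))/(-1*4538994 - 4398639) = (-3733332 - 109)/(-4538994 - 4398639) = -3733441/(-8937633) = -3733441*(-1/8937633) = 3733441/8937633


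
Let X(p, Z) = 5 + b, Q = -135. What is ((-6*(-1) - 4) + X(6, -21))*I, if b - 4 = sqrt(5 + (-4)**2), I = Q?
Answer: -1485 - 135*sqrt(21) ≈ -2103.6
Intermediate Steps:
I = -135
b = 4 + sqrt(21) (b = 4 + sqrt(5 + (-4)**2) = 4 + sqrt(5 + 16) = 4 + sqrt(21) ≈ 8.5826)
X(p, Z) = 9 + sqrt(21) (X(p, Z) = 5 + (4 + sqrt(21)) = 9 + sqrt(21))
((-6*(-1) - 4) + X(6, -21))*I = ((-6*(-1) - 4) + (9 + sqrt(21)))*(-135) = ((6 - 4) + (9 + sqrt(21)))*(-135) = (2 + (9 + sqrt(21)))*(-135) = (11 + sqrt(21))*(-135) = -1485 - 135*sqrt(21)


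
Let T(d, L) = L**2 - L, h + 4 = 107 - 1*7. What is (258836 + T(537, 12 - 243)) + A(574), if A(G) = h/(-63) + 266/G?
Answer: 268999595/861 ≈ 3.1243e+5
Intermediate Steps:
h = 96 (h = -4 + (107 - 1*7) = -4 + (107 - 7) = -4 + 100 = 96)
A(G) = -32/21 + 266/G (A(G) = 96/(-63) + 266/G = 96*(-1/63) + 266/G = -32/21 + 266/G)
(258836 + T(537, 12 - 243)) + A(574) = (258836 + (12 - 243)*(-1 + (12 - 243))) + (-32/21 + 266/574) = (258836 - 231*(-1 - 231)) + (-32/21 + 266*(1/574)) = (258836 - 231*(-232)) + (-32/21 + 19/41) = (258836 + 53592) - 913/861 = 312428 - 913/861 = 268999595/861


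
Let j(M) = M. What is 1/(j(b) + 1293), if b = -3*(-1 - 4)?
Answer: 1/1308 ≈ 0.00076453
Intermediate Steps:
b = 15 (b = -3*(-5) = 15)
1/(j(b) + 1293) = 1/(15 + 1293) = 1/1308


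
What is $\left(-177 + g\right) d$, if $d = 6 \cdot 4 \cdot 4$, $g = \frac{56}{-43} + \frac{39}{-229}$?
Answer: $- \frac{168712320}{9847} \approx -17133.0$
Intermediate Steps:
$g = - \frac{14501}{9847}$ ($g = 56 \left(- \frac{1}{43}\right) + 39 \left(- \frac{1}{229}\right) = - \frac{56}{43} - \frac{39}{229} = - \frac{14501}{9847} \approx -1.4726$)
$d = 96$ ($d = 24 \cdot 4 = 96$)
$\left(-177 + g\right) d = \left(-177 - \frac{14501}{9847}\right) 96 = \left(- \frac{1757420}{9847}\right) 96 = - \frac{168712320}{9847}$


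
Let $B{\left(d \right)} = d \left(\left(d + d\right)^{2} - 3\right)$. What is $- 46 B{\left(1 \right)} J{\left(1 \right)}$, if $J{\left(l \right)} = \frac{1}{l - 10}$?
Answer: $\frac{46}{9} \approx 5.1111$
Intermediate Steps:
$J{\left(l \right)} = \frac{1}{-10 + l}$ ($J{\left(l \right)} = \frac{1}{l - 10} = \frac{1}{-10 + l}$)
$B{\left(d \right)} = d \left(-3 + 4 d^{2}\right)$ ($B{\left(d \right)} = d \left(\left(2 d\right)^{2} - 3\right) = d \left(4 d^{2} - 3\right) = d \left(-3 + 4 d^{2}\right)$)
$- 46 B{\left(1 \right)} J{\left(1 \right)} = \frac{\left(-46\right) 1 \left(-3 + 4 \cdot 1^{2}\right)}{-10 + 1} = \frac{\left(-46\right) 1 \left(-3 + 4 \cdot 1\right)}{-9} = - 46 \cdot 1 \left(-3 + 4\right) \left(- \frac{1}{9}\right) = - 46 \cdot 1 \cdot 1 \left(- \frac{1}{9}\right) = \left(-46\right) 1 \left(- \frac{1}{9}\right) = \left(-46\right) \left(- \frac{1}{9}\right) = \frac{46}{9}$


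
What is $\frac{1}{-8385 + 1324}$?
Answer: $- \frac{1}{7061} \approx -0.00014162$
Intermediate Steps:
$\frac{1}{-8385 + 1324} = \frac{1}{-7061} = - \frac{1}{7061}$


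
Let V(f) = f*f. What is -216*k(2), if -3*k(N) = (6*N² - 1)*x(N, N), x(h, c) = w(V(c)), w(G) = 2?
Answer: 3312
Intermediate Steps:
V(f) = f²
x(h, c) = 2
k(N) = ⅔ - 4*N² (k(N) = -(6*N² - 1)*2/3 = -(-1 + 6*N²)*2/3 = -(-2 + 12*N²)/3 = ⅔ - 4*N²)
-216*k(2) = -216*(⅔ - 4*2²) = -216*(⅔ - 4*4) = -216*(⅔ - 16) = -216*(-46/3) = 3312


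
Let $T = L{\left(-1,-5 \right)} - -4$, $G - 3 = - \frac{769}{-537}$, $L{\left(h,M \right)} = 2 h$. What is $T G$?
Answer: $\frac{4760}{537} \approx 8.8641$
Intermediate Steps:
$G = \frac{2380}{537}$ ($G = 3 - \frac{769}{-537} = 3 - - \frac{769}{537} = 3 + \frac{769}{537} = \frac{2380}{537} \approx 4.432$)
$T = 2$ ($T = 2 \left(-1\right) - -4 = -2 + 4 = 2$)
$T G = 2 \cdot \frac{2380}{537} = \frac{4760}{537}$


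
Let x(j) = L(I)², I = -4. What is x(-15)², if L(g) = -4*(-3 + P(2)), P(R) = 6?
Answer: 20736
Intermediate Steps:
L(g) = -12 (L(g) = -4*(-3 + 6) = -4*3 = -12)
x(j) = 144 (x(j) = (-12)² = 144)
x(-15)² = 144² = 20736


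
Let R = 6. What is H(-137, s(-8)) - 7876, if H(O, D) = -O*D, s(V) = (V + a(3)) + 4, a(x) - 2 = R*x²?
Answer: -752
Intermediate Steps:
a(x) = 2 + 6*x²
s(V) = 60 + V (s(V) = (V + (2 + 6*3²)) + 4 = (V + (2 + 6*9)) + 4 = (V + (2 + 54)) + 4 = (V + 56) + 4 = (56 + V) + 4 = 60 + V)
H(O, D) = -D*O
H(-137, s(-8)) - 7876 = -1*(60 - 8)*(-137) - 7876 = -1*52*(-137) - 7876 = 7124 - 7876 = -752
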